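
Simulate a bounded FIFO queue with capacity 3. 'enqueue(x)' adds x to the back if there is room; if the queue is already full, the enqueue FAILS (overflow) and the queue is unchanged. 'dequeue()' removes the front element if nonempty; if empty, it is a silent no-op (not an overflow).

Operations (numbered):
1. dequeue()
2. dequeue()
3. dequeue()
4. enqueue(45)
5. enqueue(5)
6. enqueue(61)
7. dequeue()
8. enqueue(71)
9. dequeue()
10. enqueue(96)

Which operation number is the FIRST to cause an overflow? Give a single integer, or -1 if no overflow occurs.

Answer: -1

Derivation:
1. dequeue(): empty, no-op, size=0
2. dequeue(): empty, no-op, size=0
3. dequeue(): empty, no-op, size=0
4. enqueue(45): size=1
5. enqueue(5): size=2
6. enqueue(61): size=3
7. dequeue(): size=2
8. enqueue(71): size=3
9. dequeue(): size=2
10. enqueue(96): size=3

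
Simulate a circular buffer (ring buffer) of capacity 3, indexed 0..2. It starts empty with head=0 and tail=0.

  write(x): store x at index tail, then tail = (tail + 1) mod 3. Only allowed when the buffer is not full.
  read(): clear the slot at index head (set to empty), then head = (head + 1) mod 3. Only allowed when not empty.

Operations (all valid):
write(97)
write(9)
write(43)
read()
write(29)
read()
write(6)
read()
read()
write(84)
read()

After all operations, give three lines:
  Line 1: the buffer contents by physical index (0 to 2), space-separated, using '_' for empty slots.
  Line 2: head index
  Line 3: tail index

Answer: _ _ 84
2
0

Derivation:
write(97): buf=[97 _ _], head=0, tail=1, size=1
write(9): buf=[97 9 _], head=0, tail=2, size=2
write(43): buf=[97 9 43], head=0, tail=0, size=3
read(): buf=[_ 9 43], head=1, tail=0, size=2
write(29): buf=[29 9 43], head=1, tail=1, size=3
read(): buf=[29 _ 43], head=2, tail=1, size=2
write(6): buf=[29 6 43], head=2, tail=2, size=3
read(): buf=[29 6 _], head=0, tail=2, size=2
read(): buf=[_ 6 _], head=1, tail=2, size=1
write(84): buf=[_ 6 84], head=1, tail=0, size=2
read(): buf=[_ _ 84], head=2, tail=0, size=1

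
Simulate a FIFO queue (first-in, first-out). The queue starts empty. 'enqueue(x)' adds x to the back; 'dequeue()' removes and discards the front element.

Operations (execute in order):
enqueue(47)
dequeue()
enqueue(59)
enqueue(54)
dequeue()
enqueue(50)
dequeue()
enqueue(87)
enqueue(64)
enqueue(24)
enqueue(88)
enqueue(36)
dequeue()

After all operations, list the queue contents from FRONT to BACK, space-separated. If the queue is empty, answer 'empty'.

enqueue(47): [47]
dequeue(): []
enqueue(59): [59]
enqueue(54): [59, 54]
dequeue(): [54]
enqueue(50): [54, 50]
dequeue(): [50]
enqueue(87): [50, 87]
enqueue(64): [50, 87, 64]
enqueue(24): [50, 87, 64, 24]
enqueue(88): [50, 87, 64, 24, 88]
enqueue(36): [50, 87, 64, 24, 88, 36]
dequeue(): [87, 64, 24, 88, 36]

Answer: 87 64 24 88 36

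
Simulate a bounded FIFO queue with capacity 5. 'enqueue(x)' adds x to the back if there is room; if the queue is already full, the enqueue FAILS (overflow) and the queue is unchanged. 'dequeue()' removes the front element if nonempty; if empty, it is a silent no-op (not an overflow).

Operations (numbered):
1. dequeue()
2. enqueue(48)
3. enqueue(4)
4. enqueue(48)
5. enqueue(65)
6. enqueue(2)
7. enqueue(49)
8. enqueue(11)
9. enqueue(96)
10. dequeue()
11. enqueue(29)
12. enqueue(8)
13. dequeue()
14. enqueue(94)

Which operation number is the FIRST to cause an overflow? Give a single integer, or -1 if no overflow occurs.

1. dequeue(): empty, no-op, size=0
2. enqueue(48): size=1
3. enqueue(4): size=2
4. enqueue(48): size=3
5. enqueue(65): size=4
6. enqueue(2): size=5
7. enqueue(49): size=5=cap → OVERFLOW (fail)
8. enqueue(11): size=5=cap → OVERFLOW (fail)
9. enqueue(96): size=5=cap → OVERFLOW (fail)
10. dequeue(): size=4
11. enqueue(29): size=5
12. enqueue(8): size=5=cap → OVERFLOW (fail)
13. dequeue(): size=4
14. enqueue(94): size=5

Answer: 7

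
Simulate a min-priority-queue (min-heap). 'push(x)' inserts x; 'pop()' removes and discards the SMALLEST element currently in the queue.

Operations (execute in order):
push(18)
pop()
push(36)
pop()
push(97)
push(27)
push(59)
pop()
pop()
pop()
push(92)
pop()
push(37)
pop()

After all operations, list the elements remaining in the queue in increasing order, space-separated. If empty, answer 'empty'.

push(18): heap contents = [18]
pop() → 18: heap contents = []
push(36): heap contents = [36]
pop() → 36: heap contents = []
push(97): heap contents = [97]
push(27): heap contents = [27, 97]
push(59): heap contents = [27, 59, 97]
pop() → 27: heap contents = [59, 97]
pop() → 59: heap contents = [97]
pop() → 97: heap contents = []
push(92): heap contents = [92]
pop() → 92: heap contents = []
push(37): heap contents = [37]
pop() → 37: heap contents = []

Answer: empty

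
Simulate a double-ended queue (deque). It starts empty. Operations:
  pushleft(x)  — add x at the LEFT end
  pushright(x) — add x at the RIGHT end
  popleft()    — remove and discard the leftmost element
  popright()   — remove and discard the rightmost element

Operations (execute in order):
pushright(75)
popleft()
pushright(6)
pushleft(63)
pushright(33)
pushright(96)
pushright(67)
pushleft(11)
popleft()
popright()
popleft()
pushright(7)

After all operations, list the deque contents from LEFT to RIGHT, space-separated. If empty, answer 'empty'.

Answer: 6 33 96 7

Derivation:
pushright(75): [75]
popleft(): []
pushright(6): [6]
pushleft(63): [63, 6]
pushright(33): [63, 6, 33]
pushright(96): [63, 6, 33, 96]
pushright(67): [63, 6, 33, 96, 67]
pushleft(11): [11, 63, 6, 33, 96, 67]
popleft(): [63, 6, 33, 96, 67]
popright(): [63, 6, 33, 96]
popleft(): [6, 33, 96]
pushright(7): [6, 33, 96, 7]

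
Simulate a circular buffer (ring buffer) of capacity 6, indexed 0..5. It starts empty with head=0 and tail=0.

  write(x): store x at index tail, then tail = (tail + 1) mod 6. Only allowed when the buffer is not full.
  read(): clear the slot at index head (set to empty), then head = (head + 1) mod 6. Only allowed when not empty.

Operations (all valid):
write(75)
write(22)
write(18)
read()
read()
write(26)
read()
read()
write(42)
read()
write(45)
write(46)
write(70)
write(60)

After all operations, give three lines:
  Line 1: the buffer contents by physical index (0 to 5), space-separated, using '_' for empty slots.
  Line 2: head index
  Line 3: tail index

write(75): buf=[75 _ _ _ _ _], head=0, tail=1, size=1
write(22): buf=[75 22 _ _ _ _], head=0, tail=2, size=2
write(18): buf=[75 22 18 _ _ _], head=0, tail=3, size=3
read(): buf=[_ 22 18 _ _ _], head=1, tail=3, size=2
read(): buf=[_ _ 18 _ _ _], head=2, tail=3, size=1
write(26): buf=[_ _ 18 26 _ _], head=2, tail=4, size=2
read(): buf=[_ _ _ 26 _ _], head=3, tail=4, size=1
read(): buf=[_ _ _ _ _ _], head=4, tail=4, size=0
write(42): buf=[_ _ _ _ 42 _], head=4, tail=5, size=1
read(): buf=[_ _ _ _ _ _], head=5, tail=5, size=0
write(45): buf=[_ _ _ _ _ 45], head=5, tail=0, size=1
write(46): buf=[46 _ _ _ _ 45], head=5, tail=1, size=2
write(70): buf=[46 70 _ _ _ 45], head=5, tail=2, size=3
write(60): buf=[46 70 60 _ _ 45], head=5, tail=3, size=4

Answer: 46 70 60 _ _ 45
5
3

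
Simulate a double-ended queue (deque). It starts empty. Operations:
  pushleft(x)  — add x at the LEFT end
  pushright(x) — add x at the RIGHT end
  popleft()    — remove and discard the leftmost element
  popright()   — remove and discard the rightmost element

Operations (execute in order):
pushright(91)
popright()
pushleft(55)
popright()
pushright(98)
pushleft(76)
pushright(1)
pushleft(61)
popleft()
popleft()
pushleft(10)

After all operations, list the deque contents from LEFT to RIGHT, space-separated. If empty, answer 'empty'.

pushright(91): [91]
popright(): []
pushleft(55): [55]
popright(): []
pushright(98): [98]
pushleft(76): [76, 98]
pushright(1): [76, 98, 1]
pushleft(61): [61, 76, 98, 1]
popleft(): [76, 98, 1]
popleft(): [98, 1]
pushleft(10): [10, 98, 1]

Answer: 10 98 1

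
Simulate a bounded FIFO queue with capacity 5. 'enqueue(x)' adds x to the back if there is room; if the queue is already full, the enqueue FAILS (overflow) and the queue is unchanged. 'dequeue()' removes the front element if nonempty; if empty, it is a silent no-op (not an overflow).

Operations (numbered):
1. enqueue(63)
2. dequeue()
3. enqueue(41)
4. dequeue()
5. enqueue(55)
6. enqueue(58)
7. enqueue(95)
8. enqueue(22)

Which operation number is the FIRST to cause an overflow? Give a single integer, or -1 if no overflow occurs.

Answer: -1

Derivation:
1. enqueue(63): size=1
2. dequeue(): size=0
3. enqueue(41): size=1
4. dequeue(): size=0
5. enqueue(55): size=1
6. enqueue(58): size=2
7. enqueue(95): size=3
8. enqueue(22): size=4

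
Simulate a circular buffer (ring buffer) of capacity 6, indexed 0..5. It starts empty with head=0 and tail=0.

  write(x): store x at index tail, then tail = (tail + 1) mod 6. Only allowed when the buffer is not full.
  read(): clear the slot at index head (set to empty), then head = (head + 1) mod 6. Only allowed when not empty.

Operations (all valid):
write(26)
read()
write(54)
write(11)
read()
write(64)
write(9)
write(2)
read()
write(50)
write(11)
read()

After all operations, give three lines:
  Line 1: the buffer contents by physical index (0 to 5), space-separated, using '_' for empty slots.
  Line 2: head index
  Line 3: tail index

write(26): buf=[26 _ _ _ _ _], head=0, tail=1, size=1
read(): buf=[_ _ _ _ _ _], head=1, tail=1, size=0
write(54): buf=[_ 54 _ _ _ _], head=1, tail=2, size=1
write(11): buf=[_ 54 11 _ _ _], head=1, tail=3, size=2
read(): buf=[_ _ 11 _ _ _], head=2, tail=3, size=1
write(64): buf=[_ _ 11 64 _ _], head=2, tail=4, size=2
write(9): buf=[_ _ 11 64 9 _], head=2, tail=5, size=3
write(2): buf=[_ _ 11 64 9 2], head=2, tail=0, size=4
read(): buf=[_ _ _ 64 9 2], head=3, tail=0, size=3
write(50): buf=[50 _ _ 64 9 2], head=3, tail=1, size=4
write(11): buf=[50 11 _ 64 9 2], head=3, tail=2, size=5
read(): buf=[50 11 _ _ 9 2], head=4, tail=2, size=4

Answer: 50 11 _ _ 9 2
4
2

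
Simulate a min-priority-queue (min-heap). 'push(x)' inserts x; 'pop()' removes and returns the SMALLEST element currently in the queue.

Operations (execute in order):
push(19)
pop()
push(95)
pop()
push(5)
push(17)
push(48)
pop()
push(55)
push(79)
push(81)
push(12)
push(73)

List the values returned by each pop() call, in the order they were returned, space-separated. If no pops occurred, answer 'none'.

push(19): heap contents = [19]
pop() → 19: heap contents = []
push(95): heap contents = [95]
pop() → 95: heap contents = []
push(5): heap contents = [5]
push(17): heap contents = [5, 17]
push(48): heap contents = [5, 17, 48]
pop() → 5: heap contents = [17, 48]
push(55): heap contents = [17, 48, 55]
push(79): heap contents = [17, 48, 55, 79]
push(81): heap contents = [17, 48, 55, 79, 81]
push(12): heap contents = [12, 17, 48, 55, 79, 81]
push(73): heap contents = [12, 17, 48, 55, 73, 79, 81]

Answer: 19 95 5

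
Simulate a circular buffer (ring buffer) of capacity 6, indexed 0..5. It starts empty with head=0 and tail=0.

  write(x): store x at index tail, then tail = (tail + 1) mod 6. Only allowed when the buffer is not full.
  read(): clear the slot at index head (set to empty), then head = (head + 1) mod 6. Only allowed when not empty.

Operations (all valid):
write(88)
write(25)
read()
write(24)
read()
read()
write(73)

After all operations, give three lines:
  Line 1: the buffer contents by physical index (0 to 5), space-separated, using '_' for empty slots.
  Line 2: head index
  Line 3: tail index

Answer: _ _ _ 73 _ _
3
4

Derivation:
write(88): buf=[88 _ _ _ _ _], head=0, tail=1, size=1
write(25): buf=[88 25 _ _ _ _], head=0, tail=2, size=2
read(): buf=[_ 25 _ _ _ _], head=1, tail=2, size=1
write(24): buf=[_ 25 24 _ _ _], head=1, tail=3, size=2
read(): buf=[_ _ 24 _ _ _], head=2, tail=3, size=1
read(): buf=[_ _ _ _ _ _], head=3, tail=3, size=0
write(73): buf=[_ _ _ 73 _ _], head=3, tail=4, size=1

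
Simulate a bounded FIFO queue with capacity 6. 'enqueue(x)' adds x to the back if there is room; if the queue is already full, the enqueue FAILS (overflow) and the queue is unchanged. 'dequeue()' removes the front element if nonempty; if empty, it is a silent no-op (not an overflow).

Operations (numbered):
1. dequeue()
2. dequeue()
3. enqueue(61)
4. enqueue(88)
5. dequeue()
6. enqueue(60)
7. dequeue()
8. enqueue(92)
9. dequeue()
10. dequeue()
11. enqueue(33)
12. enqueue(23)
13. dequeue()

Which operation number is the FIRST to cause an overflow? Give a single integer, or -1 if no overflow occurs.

1. dequeue(): empty, no-op, size=0
2. dequeue(): empty, no-op, size=0
3. enqueue(61): size=1
4. enqueue(88): size=2
5. dequeue(): size=1
6. enqueue(60): size=2
7. dequeue(): size=1
8. enqueue(92): size=2
9. dequeue(): size=1
10. dequeue(): size=0
11. enqueue(33): size=1
12. enqueue(23): size=2
13. dequeue(): size=1

Answer: -1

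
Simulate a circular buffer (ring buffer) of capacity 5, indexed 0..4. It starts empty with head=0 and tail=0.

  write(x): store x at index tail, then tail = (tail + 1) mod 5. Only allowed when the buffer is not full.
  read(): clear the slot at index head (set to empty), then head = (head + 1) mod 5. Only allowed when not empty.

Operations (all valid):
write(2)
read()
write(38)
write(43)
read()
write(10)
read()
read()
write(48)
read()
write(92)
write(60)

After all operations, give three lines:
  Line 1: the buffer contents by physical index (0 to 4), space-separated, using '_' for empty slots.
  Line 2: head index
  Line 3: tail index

write(2): buf=[2 _ _ _ _], head=0, tail=1, size=1
read(): buf=[_ _ _ _ _], head=1, tail=1, size=0
write(38): buf=[_ 38 _ _ _], head=1, tail=2, size=1
write(43): buf=[_ 38 43 _ _], head=1, tail=3, size=2
read(): buf=[_ _ 43 _ _], head=2, tail=3, size=1
write(10): buf=[_ _ 43 10 _], head=2, tail=4, size=2
read(): buf=[_ _ _ 10 _], head=3, tail=4, size=1
read(): buf=[_ _ _ _ _], head=4, tail=4, size=0
write(48): buf=[_ _ _ _ 48], head=4, tail=0, size=1
read(): buf=[_ _ _ _ _], head=0, tail=0, size=0
write(92): buf=[92 _ _ _ _], head=0, tail=1, size=1
write(60): buf=[92 60 _ _ _], head=0, tail=2, size=2

Answer: 92 60 _ _ _
0
2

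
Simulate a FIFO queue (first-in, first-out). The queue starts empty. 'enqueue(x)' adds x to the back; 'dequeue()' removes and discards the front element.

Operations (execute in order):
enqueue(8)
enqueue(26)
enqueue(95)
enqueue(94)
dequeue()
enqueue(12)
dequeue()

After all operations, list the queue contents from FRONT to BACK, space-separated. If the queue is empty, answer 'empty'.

Answer: 95 94 12

Derivation:
enqueue(8): [8]
enqueue(26): [8, 26]
enqueue(95): [8, 26, 95]
enqueue(94): [8, 26, 95, 94]
dequeue(): [26, 95, 94]
enqueue(12): [26, 95, 94, 12]
dequeue(): [95, 94, 12]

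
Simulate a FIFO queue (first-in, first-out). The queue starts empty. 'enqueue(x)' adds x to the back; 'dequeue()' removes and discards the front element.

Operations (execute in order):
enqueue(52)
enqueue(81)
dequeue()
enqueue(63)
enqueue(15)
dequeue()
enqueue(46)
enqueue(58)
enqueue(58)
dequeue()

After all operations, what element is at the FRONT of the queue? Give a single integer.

Answer: 15

Derivation:
enqueue(52): queue = [52]
enqueue(81): queue = [52, 81]
dequeue(): queue = [81]
enqueue(63): queue = [81, 63]
enqueue(15): queue = [81, 63, 15]
dequeue(): queue = [63, 15]
enqueue(46): queue = [63, 15, 46]
enqueue(58): queue = [63, 15, 46, 58]
enqueue(58): queue = [63, 15, 46, 58, 58]
dequeue(): queue = [15, 46, 58, 58]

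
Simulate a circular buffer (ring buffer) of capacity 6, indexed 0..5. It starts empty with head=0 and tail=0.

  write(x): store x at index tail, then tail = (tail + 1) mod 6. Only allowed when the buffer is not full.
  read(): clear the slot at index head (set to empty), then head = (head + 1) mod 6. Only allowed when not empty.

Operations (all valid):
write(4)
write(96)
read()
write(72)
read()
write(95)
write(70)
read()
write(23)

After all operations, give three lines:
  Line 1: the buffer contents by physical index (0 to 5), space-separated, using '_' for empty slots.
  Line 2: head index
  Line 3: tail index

write(4): buf=[4 _ _ _ _ _], head=0, tail=1, size=1
write(96): buf=[4 96 _ _ _ _], head=0, tail=2, size=2
read(): buf=[_ 96 _ _ _ _], head=1, tail=2, size=1
write(72): buf=[_ 96 72 _ _ _], head=1, tail=3, size=2
read(): buf=[_ _ 72 _ _ _], head=2, tail=3, size=1
write(95): buf=[_ _ 72 95 _ _], head=2, tail=4, size=2
write(70): buf=[_ _ 72 95 70 _], head=2, tail=5, size=3
read(): buf=[_ _ _ 95 70 _], head=3, tail=5, size=2
write(23): buf=[_ _ _ 95 70 23], head=3, tail=0, size=3

Answer: _ _ _ 95 70 23
3
0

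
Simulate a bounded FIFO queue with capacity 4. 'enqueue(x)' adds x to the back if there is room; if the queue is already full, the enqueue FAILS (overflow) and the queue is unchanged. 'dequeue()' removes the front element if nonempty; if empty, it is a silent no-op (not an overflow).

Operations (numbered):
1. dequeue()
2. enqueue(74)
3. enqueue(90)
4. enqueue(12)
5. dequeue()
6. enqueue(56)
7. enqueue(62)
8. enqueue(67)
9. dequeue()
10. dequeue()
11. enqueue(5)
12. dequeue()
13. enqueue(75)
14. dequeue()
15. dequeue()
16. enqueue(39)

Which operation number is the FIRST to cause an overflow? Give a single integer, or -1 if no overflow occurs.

Answer: 8

Derivation:
1. dequeue(): empty, no-op, size=0
2. enqueue(74): size=1
3. enqueue(90): size=2
4. enqueue(12): size=3
5. dequeue(): size=2
6. enqueue(56): size=3
7. enqueue(62): size=4
8. enqueue(67): size=4=cap → OVERFLOW (fail)
9. dequeue(): size=3
10. dequeue(): size=2
11. enqueue(5): size=3
12. dequeue(): size=2
13. enqueue(75): size=3
14. dequeue(): size=2
15. dequeue(): size=1
16. enqueue(39): size=2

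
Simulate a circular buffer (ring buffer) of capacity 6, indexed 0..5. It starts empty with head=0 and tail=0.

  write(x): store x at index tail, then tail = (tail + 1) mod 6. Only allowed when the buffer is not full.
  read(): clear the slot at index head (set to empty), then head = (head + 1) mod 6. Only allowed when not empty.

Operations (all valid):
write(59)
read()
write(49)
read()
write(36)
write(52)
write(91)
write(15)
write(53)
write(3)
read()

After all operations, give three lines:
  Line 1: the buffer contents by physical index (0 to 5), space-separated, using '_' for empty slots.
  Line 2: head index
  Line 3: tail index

write(59): buf=[59 _ _ _ _ _], head=0, tail=1, size=1
read(): buf=[_ _ _ _ _ _], head=1, tail=1, size=0
write(49): buf=[_ 49 _ _ _ _], head=1, tail=2, size=1
read(): buf=[_ _ _ _ _ _], head=2, tail=2, size=0
write(36): buf=[_ _ 36 _ _ _], head=2, tail=3, size=1
write(52): buf=[_ _ 36 52 _ _], head=2, tail=4, size=2
write(91): buf=[_ _ 36 52 91 _], head=2, tail=5, size=3
write(15): buf=[_ _ 36 52 91 15], head=2, tail=0, size=4
write(53): buf=[53 _ 36 52 91 15], head=2, tail=1, size=5
write(3): buf=[53 3 36 52 91 15], head=2, tail=2, size=6
read(): buf=[53 3 _ 52 91 15], head=3, tail=2, size=5

Answer: 53 3 _ 52 91 15
3
2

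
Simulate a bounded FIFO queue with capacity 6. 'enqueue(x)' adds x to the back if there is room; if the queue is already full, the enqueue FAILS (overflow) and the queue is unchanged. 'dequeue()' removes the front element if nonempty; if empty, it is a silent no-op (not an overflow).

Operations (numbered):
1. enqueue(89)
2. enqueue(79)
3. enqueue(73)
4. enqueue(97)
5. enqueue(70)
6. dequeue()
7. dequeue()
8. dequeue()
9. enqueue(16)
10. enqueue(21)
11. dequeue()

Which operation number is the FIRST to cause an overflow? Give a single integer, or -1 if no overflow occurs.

1. enqueue(89): size=1
2. enqueue(79): size=2
3. enqueue(73): size=3
4. enqueue(97): size=4
5. enqueue(70): size=5
6. dequeue(): size=4
7. dequeue(): size=3
8. dequeue(): size=2
9. enqueue(16): size=3
10. enqueue(21): size=4
11. dequeue(): size=3

Answer: -1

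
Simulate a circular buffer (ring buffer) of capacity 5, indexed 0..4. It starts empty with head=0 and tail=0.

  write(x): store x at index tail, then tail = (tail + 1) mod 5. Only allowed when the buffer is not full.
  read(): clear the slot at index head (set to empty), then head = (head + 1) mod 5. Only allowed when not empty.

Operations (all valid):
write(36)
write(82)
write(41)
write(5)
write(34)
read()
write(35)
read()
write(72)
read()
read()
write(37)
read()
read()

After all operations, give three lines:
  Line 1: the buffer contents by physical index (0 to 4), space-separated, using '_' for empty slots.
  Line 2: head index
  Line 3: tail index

write(36): buf=[36 _ _ _ _], head=0, tail=1, size=1
write(82): buf=[36 82 _ _ _], head=0, tail=2, size=2
write(41): buf=[36 82 41 _ _], head=0, tail=3, size=3
write(5): buf=[36 82 41 5 _], head=0, tail=4, size=4
write(34): buf=[36 82 41 5 34], head=0, tail=0, size=5
read(): buf=[_ 82 41 5 34], head=1, tail=0, size=4
write(35): buf=[35 82 41 5 34], head=1, tail=1, size=5
read(): buf=[35 _ 41 5 34], head=2, tail=1, size=4
write(72): buf=[35 72 41 5 34], head=2, tail=2, size=5
read(): buf=[35 72 _ 5 34], head=3, tail=2, size=4
read(): buf=[35 72 _ _ 34], head=4, tail=2, size=3
write(37): buf=[35 72 37 _ 34], head=4, tail=3, size=4
read(): buf=[35 72 37 _ _], head=0, tail=3, size=3
read(): buf=[_ 72 37 _ _], head=1, tail=3, size=2

Answer: _ 72 37 _ _
1
3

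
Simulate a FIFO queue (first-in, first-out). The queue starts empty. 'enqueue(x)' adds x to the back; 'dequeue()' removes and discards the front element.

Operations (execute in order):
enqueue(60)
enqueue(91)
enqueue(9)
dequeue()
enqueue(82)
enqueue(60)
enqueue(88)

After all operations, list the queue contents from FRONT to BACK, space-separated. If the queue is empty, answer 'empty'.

Answer: 91 9 82 60 88

Derivation:
enqueue(60): [60]
enqueue(91): [60, 91]
enqueue(9): [60, 91, 9]
dequeue(): [91, 9]
enqueue(82): [91, 9, 82]
enqueue(60): [91, 9, 82, 60]
enqueue(88): [91, 9, 82, 60, 88]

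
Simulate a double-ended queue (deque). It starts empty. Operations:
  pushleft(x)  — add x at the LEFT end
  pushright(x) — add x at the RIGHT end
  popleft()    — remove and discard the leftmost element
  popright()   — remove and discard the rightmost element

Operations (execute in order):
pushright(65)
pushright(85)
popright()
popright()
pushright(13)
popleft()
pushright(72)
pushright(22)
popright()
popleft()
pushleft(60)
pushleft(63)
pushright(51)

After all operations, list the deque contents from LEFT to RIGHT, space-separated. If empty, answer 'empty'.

Answer: 63 60 51

Derivation:
pushright(65): [65]
pushright(85): [65, 85]
popright(): [65]
popright(): []
pushright(13): [13]
popleft(): []
pushright(72): [72]
pushright(22): [72, 22]
popright(): [72]
popleft(): []
pushleft(60): [60]
pushleft(63): [63, 60]
pushright(51): [63, 60, 51]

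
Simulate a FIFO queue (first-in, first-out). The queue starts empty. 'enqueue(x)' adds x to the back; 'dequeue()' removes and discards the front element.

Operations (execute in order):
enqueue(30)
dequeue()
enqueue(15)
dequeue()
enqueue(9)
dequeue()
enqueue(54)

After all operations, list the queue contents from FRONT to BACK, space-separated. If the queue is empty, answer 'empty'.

Answer: 54

Derivation:
enqueue(30): [30]
dequeue(): []
enqueue(15): [15]
dequeue(): []
enqueue(9): [9]
dequeue(): []
enqueue(54): [54]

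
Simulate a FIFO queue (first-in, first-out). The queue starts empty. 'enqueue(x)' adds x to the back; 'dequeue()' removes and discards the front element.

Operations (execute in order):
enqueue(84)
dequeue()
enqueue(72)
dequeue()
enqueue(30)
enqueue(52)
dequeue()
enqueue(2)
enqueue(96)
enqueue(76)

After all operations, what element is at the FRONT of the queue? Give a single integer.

Answer: 52

Derivation:
enqueue(84): queue = [84]
dequeue(): queue = []
enqueue(72): queue = [72]
dequeue(): queue = []
enqueue(30): queue = [30]
enqueue(52): queue = [30, 52]
dequeue(): queue = [52]
enqueue(2): queue = [52, 2]
enqueue(96): queue = [52, 2, 96]
enqueue(76): queue = [52, 2, 96, 76]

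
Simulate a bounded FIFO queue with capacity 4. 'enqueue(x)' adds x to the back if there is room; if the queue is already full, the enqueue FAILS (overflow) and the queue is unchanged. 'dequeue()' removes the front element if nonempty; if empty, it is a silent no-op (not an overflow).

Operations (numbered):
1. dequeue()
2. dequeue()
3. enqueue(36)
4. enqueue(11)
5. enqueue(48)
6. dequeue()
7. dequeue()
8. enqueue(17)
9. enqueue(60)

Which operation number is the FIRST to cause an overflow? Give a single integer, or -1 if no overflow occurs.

Answer: -1

Derivation:
1. dequeue(): empty, no-op, size=0
2. dequeue(): empty, no-op, size=0
3. enqueue(36): size=1
4. enqueue(11): size=2
5. enqueue(48): size=3
6. dequeue(): size=2
7. dequeue(): size=1
8. enqueue(17): size=2
9. enqueue(60): size=3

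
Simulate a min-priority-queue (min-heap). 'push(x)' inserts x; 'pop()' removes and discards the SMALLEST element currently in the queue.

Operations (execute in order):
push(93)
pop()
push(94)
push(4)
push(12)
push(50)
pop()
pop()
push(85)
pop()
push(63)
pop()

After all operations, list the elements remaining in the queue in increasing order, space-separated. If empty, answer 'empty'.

Answer: 85 94

Derivation:
push(93): heap contents = [93]
pop() → 93: heap contents = []
push(94): heap contents = [94]
push(4): heap contents = [4, 94]
push(12): heap contents = [4, 12, 94]
push(50): heap contents = [4, 12, 50, 94]
pop() → 4: heap contents = [12, 50, 94]
pop() → 12: heap contents = [50, 94]
push(85): heap contents = [50, 85, 94]
pop() → 50: heap contents = [85, 94]
push(63): heap contents = [63, 85, 94]
pop() → 63: heap contents = [85, 94]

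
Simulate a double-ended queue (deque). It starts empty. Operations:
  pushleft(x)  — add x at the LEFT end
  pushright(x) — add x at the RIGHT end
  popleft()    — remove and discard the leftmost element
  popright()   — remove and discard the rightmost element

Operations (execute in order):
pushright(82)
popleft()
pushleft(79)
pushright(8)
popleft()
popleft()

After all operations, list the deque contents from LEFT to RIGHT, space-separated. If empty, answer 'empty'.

pushright(82): [82]
popleft(): []
pushleft(79): [79]
pushright(8): [79, 8]
popleft(): [8]
popleft(): []

Answer: empty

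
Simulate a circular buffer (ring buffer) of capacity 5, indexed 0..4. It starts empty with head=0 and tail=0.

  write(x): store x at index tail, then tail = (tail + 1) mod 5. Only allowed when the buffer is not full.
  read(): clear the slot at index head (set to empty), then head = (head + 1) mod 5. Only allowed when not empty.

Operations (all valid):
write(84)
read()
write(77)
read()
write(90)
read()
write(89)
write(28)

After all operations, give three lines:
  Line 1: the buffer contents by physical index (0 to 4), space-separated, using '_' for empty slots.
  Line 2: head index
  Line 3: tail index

Answer: _ _ _ 89 28
3
0

Derivation:
write(84): buf=[84 _ _ _ _], head=0, tail=1, size=1
read(): buf=[_ _ _ _ _], head=1, tail=1, size=0
write(77): buf=[_ 77 _ _ _], head=1, tail=2, size=1
read(): buf=[_ _ _ _ _], head=2, tail=2, size=0
write(90): buf=[_ _ 90 _ _], head=2, tail=3, size=1
read(): buf=[_ _ _ _ _], head=3, tail=3, size=0
write(89): buf=[_ _ _ 89 _], head=3, tail=4, size=1
write(28): buf=[_ _ _ 89 28], head=3, tail=0, size=2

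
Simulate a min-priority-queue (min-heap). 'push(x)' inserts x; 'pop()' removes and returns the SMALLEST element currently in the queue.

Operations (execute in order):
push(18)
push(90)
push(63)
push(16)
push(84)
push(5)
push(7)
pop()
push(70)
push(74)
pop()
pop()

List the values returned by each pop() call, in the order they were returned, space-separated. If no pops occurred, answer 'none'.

push(18): heap contents = [18]
push(90): heap contents = [18, 90]
push(63): heap contents = [18, 63, 90]
push(16): heap contents = [16, 18, 63, 90]
push(84): heap contents = [16, 18, 63, 84, 90]
push(5): heap contents = [5, 16, 18, 63, 84, 90]
push(7): heap contents = [5, 7, 16, 18, 63, 84, 90]
pop() → 5: heap contents = [7, 16, 18, 63, 84, 90]
push(70): heap contents = [7, 16, 18, 63, 70, 84, 90]
push(74): heap contents = [7, 16, 18, 63, 70, 74, 84, 90]
pop() → 7: heap contents = [16, 18, 63, 70, 74, 84, 90]
pop() → 16: heap contents = [18, 63, 70, 74, 84, 90]

Answer: 5 7 16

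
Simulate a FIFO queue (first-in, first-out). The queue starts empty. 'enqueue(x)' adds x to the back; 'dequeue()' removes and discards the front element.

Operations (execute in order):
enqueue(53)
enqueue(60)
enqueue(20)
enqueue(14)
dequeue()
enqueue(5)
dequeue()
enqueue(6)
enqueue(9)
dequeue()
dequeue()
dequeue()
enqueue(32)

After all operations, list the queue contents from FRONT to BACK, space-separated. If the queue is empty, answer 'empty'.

Answer: 6 9 32

Derivation:
enqueue(53): [53]
enqueue(60): [53, 60]
enqueue(20): [53, 60, 20]
enqueue(14): [53, 60, 20, 14]
dequeue(): [60, 20, 14]
enqueue(5): [60, 20, 14, 5]
dequeue(): [20, 14, 5]
enqueue(6): [20, 14, 5, 6]
enqueue(9): [20, 14, 5, 6, 9]
dequeue(): [14, 5, 6, 9]
dequeue(): [5, 6, 9]
dequeue(): [6, 9]
enqueue(32): [6, 9, 32]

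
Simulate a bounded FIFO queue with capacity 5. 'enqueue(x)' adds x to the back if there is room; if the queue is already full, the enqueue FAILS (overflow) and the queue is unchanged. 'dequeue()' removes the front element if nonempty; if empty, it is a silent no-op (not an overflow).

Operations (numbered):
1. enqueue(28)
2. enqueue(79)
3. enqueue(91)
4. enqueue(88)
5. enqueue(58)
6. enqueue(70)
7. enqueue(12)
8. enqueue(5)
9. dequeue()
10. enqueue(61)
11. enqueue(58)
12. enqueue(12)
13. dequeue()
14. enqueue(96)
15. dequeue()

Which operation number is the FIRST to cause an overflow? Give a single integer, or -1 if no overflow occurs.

1. enqueue(28): size=1
2. enqueue(79): size=2
3. enqueue(91): size=3
4. enqueue(88): size=4
5. enqueue(58): size=5
6. enqueue(70): size=5=cap → OVERFLOW (fail)
7. enqueue(12): size=5=cap → OVERFLOW (fail)
8. enqueue(5): size=5=cap → OVERFLOW (fail)
9. dequeue(): size=4
10. enqueue(61): size=5
11. enqueue(58): size=5=cap → OVERFLOW (fail)
12. enqueue(12): size=5=cap → OVERFLOW (fail)
13. dequeue(): size=4
14. enqueue(96): size=5
15. dequeue(): size=4

Answer: 6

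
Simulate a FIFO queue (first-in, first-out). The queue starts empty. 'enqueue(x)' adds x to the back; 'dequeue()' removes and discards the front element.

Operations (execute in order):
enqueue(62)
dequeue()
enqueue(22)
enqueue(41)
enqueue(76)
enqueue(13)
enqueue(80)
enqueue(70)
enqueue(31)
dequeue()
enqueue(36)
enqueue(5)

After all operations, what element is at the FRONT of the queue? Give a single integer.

enqueue(62): queue = [62]
dequeue(): queue = []
enqueue(22): queue = [22]
enqueue(41): queue = [22, 41]
enqueue(76): queue = [22, 41, 76]
enqueue(13): queue = [22, 41, 76, 13]
enqueue(80): queue = [22, 41, 76, 13, 80]
enqueue(70): queue = [22, 41, 76, 13, 80, 70]
enqueue(31): queue = [22, 41, 76, 13, 80, 70, 31]
dequeue(): queue = [41, 76, 13, 80, 70, 31]
enqueue(36): queue = [41, 76, 13, 80, 70, 31, 36]
enqueue(5): queue = [41, 76, 13, 80, 70, 31, 36, 5]

Answer: 41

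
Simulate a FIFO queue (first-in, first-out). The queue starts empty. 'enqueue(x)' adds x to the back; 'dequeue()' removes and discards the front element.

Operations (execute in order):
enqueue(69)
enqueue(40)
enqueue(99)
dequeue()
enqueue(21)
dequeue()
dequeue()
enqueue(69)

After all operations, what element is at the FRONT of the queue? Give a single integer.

enqueue(69): queue = [69]
enqueue(40): queue = [69, 40]
enqueue(99): queue = [69, 40, 99]
dequeue(): queue = [40, 99]
enqueue(21): queue = [40, 99, 21]
dequeue(): queue = [99, 21]
dequeue(): queue = [21]
enqueue(69): queue = [21, 69]

Answer: 21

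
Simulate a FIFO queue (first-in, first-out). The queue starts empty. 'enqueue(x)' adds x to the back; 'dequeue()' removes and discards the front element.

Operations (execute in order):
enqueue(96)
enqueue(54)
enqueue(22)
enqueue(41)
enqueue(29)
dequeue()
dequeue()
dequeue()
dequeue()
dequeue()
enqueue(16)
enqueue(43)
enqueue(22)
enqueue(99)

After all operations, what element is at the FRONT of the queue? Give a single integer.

Answer: 16

Derivation:
enqueue(96): queue = [96]
enqueue(54): queue = [96, 54]
enqueue(22): queue = [96, 54, 22]
enqueue(41): queue = [96, 54, 22, 41]
enqueue(29): queue = [96, 54, 22, 41, 29]
dequeue(): queue = [54, 22, 41, 29]
dequeue(): queue = [22, 41, 29]
dequeue(): queue = [41, 29]
dequeue(): queue = [29]
dequeue(): queue = []
enqueue(16): queue = [16]
enqueue(43): queue = [16, 43]
enqueue(22): queue = [16, 43, 22]
enqueue(99): queue = [16, 43, 22, 99]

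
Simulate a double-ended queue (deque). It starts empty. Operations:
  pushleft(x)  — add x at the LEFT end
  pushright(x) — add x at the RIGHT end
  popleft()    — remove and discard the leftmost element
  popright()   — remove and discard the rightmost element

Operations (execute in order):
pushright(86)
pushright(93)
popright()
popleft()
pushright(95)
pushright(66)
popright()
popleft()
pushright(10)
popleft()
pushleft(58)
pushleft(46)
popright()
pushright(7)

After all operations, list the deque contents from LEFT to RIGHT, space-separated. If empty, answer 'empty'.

pushright(86): [86]
pushright(93): [86, 93]
popright(): [86]
popleft(): []
pushright(95): [95]
pushright(66): [95, 66]
popright(): [95]
popleft(): []
pushright(10): [10]
popleft(): []
pushleft(58): [58]
pushleft(46): [46, 58]
popright(): [46]
pushright(7): [46, 7]

Answer: 46 7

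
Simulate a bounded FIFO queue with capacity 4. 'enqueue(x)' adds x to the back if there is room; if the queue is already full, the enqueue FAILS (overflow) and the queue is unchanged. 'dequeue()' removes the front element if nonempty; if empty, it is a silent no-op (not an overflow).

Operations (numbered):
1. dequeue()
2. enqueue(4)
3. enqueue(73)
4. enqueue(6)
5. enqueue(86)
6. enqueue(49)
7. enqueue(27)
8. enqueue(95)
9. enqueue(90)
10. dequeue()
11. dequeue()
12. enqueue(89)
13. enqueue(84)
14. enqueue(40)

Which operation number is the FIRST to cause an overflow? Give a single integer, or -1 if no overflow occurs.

Answer: 6

Derivation:
1. dequeue(): empty, no-op, size=0
2. enqueue(4): size=1
3. enqueue(73): size=2
4. enqueue(6): size=3
5. enqueue(86): size=4
6. enqueue(49): size=4=cap → OVERFLOW (fail)
7. enqueue(27): size=4=cap → OVERFLOW (fail)
8. enqueue(95): size=4=cap → OVERFLOW (fail)
9. enqueue(90): size=4=cap → OVERFLOW (fail)
10. dequeue(): size=3
11. dequeue(): size=2
12. enqueue(89): size=3
13. enqueue(84): size=4
14. enqueue(40): size=4=cap → OVERFLOW (fail)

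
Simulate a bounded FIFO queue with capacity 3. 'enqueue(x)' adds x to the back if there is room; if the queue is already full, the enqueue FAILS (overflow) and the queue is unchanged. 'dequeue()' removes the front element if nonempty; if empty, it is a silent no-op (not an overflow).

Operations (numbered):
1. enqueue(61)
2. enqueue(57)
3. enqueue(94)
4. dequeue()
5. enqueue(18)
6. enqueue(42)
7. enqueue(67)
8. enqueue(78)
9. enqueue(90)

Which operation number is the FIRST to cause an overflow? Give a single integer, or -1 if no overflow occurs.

Answer: 6

Derivation:
1. enqueue(61): size=1
2. enqueue(57): size=2
3. enqueue(94): size=3
4. dequeue(): size=2
5. enqueue(18): size=3
6. enqueue(42): size=3=cap → OVERFLOW (fail)
7. enqueue(67): size=3=cap → OVERFLOW (fail)
8. enqueue(78): size=3=cap → OVERFLOW (fail)
9. enqueue(90): size=3=cap → OVERFLOW (fail)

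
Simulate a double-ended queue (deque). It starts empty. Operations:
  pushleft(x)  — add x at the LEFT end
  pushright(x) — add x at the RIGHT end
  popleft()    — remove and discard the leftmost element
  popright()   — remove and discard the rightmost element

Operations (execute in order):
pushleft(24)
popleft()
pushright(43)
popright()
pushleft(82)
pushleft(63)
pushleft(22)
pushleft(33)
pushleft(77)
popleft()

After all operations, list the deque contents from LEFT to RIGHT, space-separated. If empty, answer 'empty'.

Answer: 33 22 63 82

Derivation:
pushleft(24): [24]
popleft(): []
pushright(43): [43]
popright(): []
pushleft(82): [82]
pushleft(63): [63, 82]
pushleft(22): [22, 63, 82]
pushleft(33): [33, 22, 63, 82]
pushleft(77): [77, 33, 22, 63, 82]
popleft(): [33, 22, 63, 82]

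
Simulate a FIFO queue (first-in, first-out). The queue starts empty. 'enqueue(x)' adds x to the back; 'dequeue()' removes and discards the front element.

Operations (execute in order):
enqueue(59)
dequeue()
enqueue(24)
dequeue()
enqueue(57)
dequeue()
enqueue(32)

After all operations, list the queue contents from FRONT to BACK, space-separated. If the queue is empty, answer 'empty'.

Answer: 32

Derivation:
enqueue(59): [59]
dequeue(): []
enqueue(24): [24]
dequeue(): []
enqueue(57): [57]
dequeue(): []
enqueue(32): [32]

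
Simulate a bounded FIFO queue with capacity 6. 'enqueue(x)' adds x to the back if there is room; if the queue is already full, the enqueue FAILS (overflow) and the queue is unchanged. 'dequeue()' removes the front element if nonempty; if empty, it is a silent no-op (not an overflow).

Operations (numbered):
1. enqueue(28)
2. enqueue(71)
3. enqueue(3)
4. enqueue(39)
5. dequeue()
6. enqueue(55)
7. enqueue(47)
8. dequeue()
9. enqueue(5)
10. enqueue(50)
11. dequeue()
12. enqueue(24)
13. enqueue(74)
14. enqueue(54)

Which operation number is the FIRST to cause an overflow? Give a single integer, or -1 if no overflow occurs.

1. enqueue(28): size=1
2. enqueue(71): size=2
3. enqueue(3): size=3
4. enqueue(39): size=4
5. dequeue(): size=3
6. enqueue(55): size=4
7. enqueue(47): size=5
8. dequeue(): size=4
9. enqueue(5): size=5
10. enqueue(50): size=6
11. dequeue(): size=5
12. enqueue(24): size=6
13. enqueue(74): size=6=cap → OVERFLOW (fail)
14. enqueue(54): size=6=cap → OVERFLOW (fail)

Answer: 13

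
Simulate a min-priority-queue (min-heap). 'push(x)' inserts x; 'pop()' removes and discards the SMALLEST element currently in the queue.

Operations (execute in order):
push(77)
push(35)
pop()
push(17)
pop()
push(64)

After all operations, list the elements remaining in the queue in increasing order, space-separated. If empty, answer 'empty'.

Answer: 64 77

Derivation:
push(77): heap contents = [77]
push(35): heap contents = [35, 77]
pop() → 35: heap contents = [77]
push(17): heap contents = [17, 77]
pop() → 17: heap contents = [77]
push(64): heap contents = [64, 77]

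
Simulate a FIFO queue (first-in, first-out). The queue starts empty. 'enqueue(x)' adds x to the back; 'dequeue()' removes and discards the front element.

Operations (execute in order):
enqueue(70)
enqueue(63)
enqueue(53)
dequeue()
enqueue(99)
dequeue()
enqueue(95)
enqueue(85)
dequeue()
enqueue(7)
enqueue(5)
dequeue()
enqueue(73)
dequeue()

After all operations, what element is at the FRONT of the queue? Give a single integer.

enqueue(70): queue = [70]
enqueue(63): queue = [70, 63]
enqueue(53): queue = [70, 63, 53]
dequeue(): queue = [63, 53]
enqueue(99): queue = [63, 53, 99]
dequeue(): queue = [53, 99]
enqueue(95): queue = [53, 99, 95]
enqueue(85): queue = [53, 99, 95, 85]
dequeue(): queue = [99, 95, 85]
enqueue(7): queue = [99, 95, 85, 7]
enqueue(5): queue = [99, 95, 85, 7, 5]
dequeue(): queue = [95, 85, 7, 5]
enqueue(73): queue = [95, 85, 7, 5, 73]
dequeue(): queue = [85, 7, 5, 73]

Answer: 85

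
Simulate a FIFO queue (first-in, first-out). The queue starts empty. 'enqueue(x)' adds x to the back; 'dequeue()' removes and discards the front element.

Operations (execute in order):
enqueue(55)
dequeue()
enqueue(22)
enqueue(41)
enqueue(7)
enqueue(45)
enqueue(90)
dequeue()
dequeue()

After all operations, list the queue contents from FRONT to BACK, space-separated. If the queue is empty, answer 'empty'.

Answer: 7 45 90

Derivation:
enqueue(55): [55]
dequeue(): []
enqueue(22): [22]
enqueue(41): [22, 41]
enqueue(7): [22, 41, 7]
enqueue(45): [22, 41, 7, 45]
enqueue(90): [22, 41, 7, 45, 90]
dequeue(): [41, 7, 45, 90]
dequeue(): [7, 45, 90]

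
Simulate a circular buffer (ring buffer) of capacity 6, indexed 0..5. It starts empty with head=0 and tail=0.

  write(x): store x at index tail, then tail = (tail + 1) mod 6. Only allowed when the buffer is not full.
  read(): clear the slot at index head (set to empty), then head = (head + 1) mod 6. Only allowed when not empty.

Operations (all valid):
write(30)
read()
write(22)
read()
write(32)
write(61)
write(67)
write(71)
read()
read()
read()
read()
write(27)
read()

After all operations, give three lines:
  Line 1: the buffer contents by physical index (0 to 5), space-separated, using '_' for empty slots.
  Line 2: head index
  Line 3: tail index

write(30): buf=[30 _ _ _ _ _], head=0, tail=1, size=1
read(): buf=[_ _ _ _ _ _], head=1, tail=1, size=0
write(22): buf=[_ 22 _ _ _ _], head=1, tail=2, size=1
read(): buf=[_ _ _ _ _ _], head=2, tail=2, size=0
write(32): buf=[_ _ 32 _ _ _], head=2, tail=3, size=1
write(61): buf=[_ _ 32 61 _ _], head=2, tail=4, size=2
write(67): buf=[_ _ 32 61 67 _], head=2, tail=5, size=3
write(71): buf=[_ _ 32 61 67 71], head=2, tail=0, size=4
read(): buf=[_ _ _ 61 67 71], head=3, tail=0, size=3
read(): buf=[_ _ _ _ 67 71], head=4, tail=0, size=2
read(): buf=[_ _ _ _ _ 71], head=5, tail=0, size=1
read(): buf=[_ _ _ _ _ _], head=0, tail=0, size=0
write(27): buf=[27 _ _ _ _ _], head=0, tail=1, size=1
read(): buf=[_ _ _ _ _ _], head=1, tail=1, size=0

Answer: _ _ _ _ _ _
1
1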